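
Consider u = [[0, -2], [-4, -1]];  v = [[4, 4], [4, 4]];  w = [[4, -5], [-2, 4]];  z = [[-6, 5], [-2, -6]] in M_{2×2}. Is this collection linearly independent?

Take coordinates with respect to the standard basis {E₁₁, E₁₂, E₂₁, E₂₂}.
The matrix [u|v|w|z] has determinant 120.
A nonzero determinant means the columns are linearly independent.

linearly independent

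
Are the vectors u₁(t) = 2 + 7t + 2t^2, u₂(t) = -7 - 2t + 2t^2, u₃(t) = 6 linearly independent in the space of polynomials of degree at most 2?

linearly independent

Write each element as a coordinate vector in ℝ³ using {1, t, t^2}.
Row-reduce the matrix whose columns are u₁, u₂, u₃.
The reduction yields 3 nonzero rows, so the rank is 3.
Since rank = 3 (the number of vectors), the set is linearly independent.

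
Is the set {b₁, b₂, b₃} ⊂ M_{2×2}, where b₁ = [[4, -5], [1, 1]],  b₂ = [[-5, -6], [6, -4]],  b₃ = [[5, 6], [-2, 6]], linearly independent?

linearly independent

Write each element as a coordinate vector in ℝ⁴ using {E₁₁, E₁₂, E₂₁, E₂₂}.
Row-reduce the matrix whose columns are b₁, b₂, b₃.
The reduction yields 3 nonzero rows, so the rank is 3.
Since rank = 3 (the number of vectors), the set is linearly independent.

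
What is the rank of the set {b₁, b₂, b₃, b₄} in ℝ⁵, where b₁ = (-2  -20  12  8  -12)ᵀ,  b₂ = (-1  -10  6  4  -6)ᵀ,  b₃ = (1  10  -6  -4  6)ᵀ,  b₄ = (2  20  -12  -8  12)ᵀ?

Put the 5×4 matrix [b₁|b₂|b₃|b₄] into echelon form.
The echelon form has 1 nonzero row, so the rank is 1.

rank 1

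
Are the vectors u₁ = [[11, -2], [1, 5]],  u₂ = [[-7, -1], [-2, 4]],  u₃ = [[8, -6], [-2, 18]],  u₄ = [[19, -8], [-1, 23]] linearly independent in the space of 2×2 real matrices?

Take coordinates with respect to the standard basis {E₁₁, E₁₂, E₂₁, E₂₂}.
Form the 4×4 matrix with these as columns; its determinant is 0.
A zero determinant means the columns are linearly dependent.
Indeed 2u₁ + 2u₂ - u₃ = 0.

linearly dependent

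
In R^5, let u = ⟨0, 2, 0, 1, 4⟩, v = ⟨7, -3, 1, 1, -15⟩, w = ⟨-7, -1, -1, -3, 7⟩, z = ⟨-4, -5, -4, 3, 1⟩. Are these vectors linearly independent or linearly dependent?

Row-reduce the matrix whose columns are u, v, w, z.
The reduction yields 3 nonzero rows, so the rank is 3.
Since rank 3 < 4, the set is linearly dependent.
Indeed 2u + v + w = 0.

linearly dependent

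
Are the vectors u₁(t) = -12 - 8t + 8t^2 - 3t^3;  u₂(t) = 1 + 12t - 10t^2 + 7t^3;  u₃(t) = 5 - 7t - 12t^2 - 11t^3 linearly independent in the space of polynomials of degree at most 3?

Write each element as a coordinate vector in ℝ⁴ using {1, t, …, t^3}.
Row-reduce the matrix whose columns are u₁, u₂, u₃.
The reduction yields 3 nonzero rows, so the rank is 3.
Since rank = 3 (the number of vectors), the set is linearly independent.

linearly independent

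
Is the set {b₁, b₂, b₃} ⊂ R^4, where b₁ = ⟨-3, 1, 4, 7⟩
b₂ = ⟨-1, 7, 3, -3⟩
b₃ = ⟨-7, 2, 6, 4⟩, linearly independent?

Place the vectors as rows of a 3×4 matrix and reduce to echelon form.
The reduction yields 3 nonzero rows, so the rank is 3.
Since rank = 3 (the number of vectors), the set is linearly independent.

linearly independent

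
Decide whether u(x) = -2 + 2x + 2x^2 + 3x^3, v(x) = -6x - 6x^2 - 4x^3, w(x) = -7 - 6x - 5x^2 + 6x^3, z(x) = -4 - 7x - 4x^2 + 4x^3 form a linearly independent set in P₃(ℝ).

Take coordinates with respect to the standard basis {1, x, …, x^3}.
The matrix [u|v|w|z] has determinant -86.
A nonzero determinant means the columns are linearly independent.

linearly independent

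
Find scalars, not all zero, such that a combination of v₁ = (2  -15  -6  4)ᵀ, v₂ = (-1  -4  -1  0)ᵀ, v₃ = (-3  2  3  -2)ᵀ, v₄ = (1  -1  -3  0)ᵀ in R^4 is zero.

v₁ - 3v₂ + 2v₃ + v₄ = 0

Solve the homogeneous system with v₁, v₂, v₃, v₄ as columns by row-reducing the coefficient matrix.
A generator of the null space is (1, -3, 2, 1).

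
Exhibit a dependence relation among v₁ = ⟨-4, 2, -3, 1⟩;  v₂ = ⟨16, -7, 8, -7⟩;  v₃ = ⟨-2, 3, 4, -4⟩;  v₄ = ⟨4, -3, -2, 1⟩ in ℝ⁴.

Row-reduce the matrix with v₁, v₂, v₃, v₄ as columns; the null space gives the coefficients.
One solution (up to scaling) is (2, 1, -2, -3).

2v₁ + v₂ - 2v₃ - 3v₄ = 0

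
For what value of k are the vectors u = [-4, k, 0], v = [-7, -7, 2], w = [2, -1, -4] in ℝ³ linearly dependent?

Place the vectors as rows of a 3×3 matrix; dependence ⇔ determinant zero.
The determinant works out to -24*k - 120.
This vanishes exactly when k = -5.

k = -5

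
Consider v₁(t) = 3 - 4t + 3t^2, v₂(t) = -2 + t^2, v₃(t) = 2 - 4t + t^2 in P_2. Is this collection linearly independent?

Write each element as a coordinate vector in ℝ³ using {1, t, t^2}.
Row-reduce the matrix whose columns are v₁, v₂, v₃.
The reduction yields 3 nonzero rows, so the rank is 3.
Since rank = 3 (the number of vectors), the set is linearly independent.

linearly independent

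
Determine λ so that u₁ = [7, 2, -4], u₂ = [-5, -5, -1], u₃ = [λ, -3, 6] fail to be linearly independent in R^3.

λ = -21/2

The set is linearly dependent precisely when det[u₁; u₂; u₃] = 0.
The determinant works out to -22*λ - 231.
Setting this to zero gives λ = -21/2.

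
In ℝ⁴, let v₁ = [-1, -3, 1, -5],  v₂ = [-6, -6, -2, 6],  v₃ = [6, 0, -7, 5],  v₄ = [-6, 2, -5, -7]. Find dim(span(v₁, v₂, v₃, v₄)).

dim = 4

Form the matrix with v₁, v₂, v₃, v₄ as columns and reduce.
The echelon form has 4 nonzero rows, so the rank is 4.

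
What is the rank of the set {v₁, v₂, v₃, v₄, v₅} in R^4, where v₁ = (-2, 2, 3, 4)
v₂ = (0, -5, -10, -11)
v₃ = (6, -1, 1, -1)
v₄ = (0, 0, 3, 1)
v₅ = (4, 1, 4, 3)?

3

Apply Gaussian elimination to the matrix whose rows are v₁, v₂, v₃, v₄, v₅.
Reduction leaves 3 leading entries, giving rank 3.
(With 5 elements in a 4-dimensional space the rank is at most 4.)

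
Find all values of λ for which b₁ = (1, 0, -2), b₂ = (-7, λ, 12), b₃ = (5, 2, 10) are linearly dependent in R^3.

λ = -1/5

Place the vectors as rows of a 3×3 matrix; dependence ⇔ determinant zero.
Expanding, det = 20*λ + 4.
Setting this to zero gives λ = -1/5.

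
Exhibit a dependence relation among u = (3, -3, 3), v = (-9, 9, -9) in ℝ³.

3u + v = 0

Solve the homogeneous system with u, v as columns by row-reducing the coefficient matrix.
A generator of the null space is (3, 1).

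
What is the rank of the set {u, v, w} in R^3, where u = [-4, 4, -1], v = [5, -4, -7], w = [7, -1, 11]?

rank 3

Row-reduce the 3×3 matrix with these as rows.
The echelon form has 3 nonzero rows, so the rank is 3.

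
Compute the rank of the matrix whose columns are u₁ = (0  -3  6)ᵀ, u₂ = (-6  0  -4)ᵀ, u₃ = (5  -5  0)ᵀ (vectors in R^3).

rank 3

Row-reduce the 3×3 matrix with these as rows.
Exactly 3 pivots survive; hence the rank is 3.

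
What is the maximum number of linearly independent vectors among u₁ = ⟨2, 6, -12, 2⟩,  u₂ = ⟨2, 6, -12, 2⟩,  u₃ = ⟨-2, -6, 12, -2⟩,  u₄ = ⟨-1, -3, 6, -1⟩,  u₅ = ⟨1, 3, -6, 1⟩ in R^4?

Apply Gaussian elimination to the matrix whose rows are u₁, u₂, u₃, u₄, u₅.
The echelon form has 1 nonzero row, so the rank is 1.
(With 5 elements in a 4-dimensional space the rank is at most 4.)

1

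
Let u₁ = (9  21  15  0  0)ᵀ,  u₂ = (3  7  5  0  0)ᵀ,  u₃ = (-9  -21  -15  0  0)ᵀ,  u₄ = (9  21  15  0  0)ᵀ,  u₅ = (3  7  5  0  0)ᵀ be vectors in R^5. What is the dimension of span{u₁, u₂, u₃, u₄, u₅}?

dim = 1

Apply Gaussian elimination to the matrix whose rows are u₁, u₂, u₃, u₄, u₅.
There is 1 pivot column, so rank = 1.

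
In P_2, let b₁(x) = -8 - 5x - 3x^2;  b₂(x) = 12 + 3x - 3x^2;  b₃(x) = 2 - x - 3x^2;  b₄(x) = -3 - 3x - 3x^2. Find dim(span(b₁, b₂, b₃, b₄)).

Use coordinates relative to {1, x, x^2}.
Put the 3×4 matrix [b₁|b₂|b₃|b₄] into echelon form.
Exactly 2 pivots survive; hence the rank is 2.
(With 4 elements in a 3-dimensional space the rank is at most 3.)

2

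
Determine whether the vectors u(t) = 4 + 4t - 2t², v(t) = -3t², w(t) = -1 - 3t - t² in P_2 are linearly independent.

linearly independent

Take coordinates with respect to the standard basis {1, t, t²}.
The matrix [u|v|w] has determinant -24.
A nonzero determinant means the columns are linearly independent.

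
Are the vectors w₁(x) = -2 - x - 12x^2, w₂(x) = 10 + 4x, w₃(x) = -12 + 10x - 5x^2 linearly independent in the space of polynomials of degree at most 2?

Take coordinates with respect to the standard basis {1, x, x^2}.
The matrix [w₁|w₂|w₃] has determinant -1786.
A nonzero determinant means the columns are linearly independent.

linearly independent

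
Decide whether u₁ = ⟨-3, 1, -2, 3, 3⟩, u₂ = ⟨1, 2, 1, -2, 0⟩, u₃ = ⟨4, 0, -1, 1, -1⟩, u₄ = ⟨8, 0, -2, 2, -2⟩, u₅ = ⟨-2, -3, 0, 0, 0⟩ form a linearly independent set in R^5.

linearly dependent

One vector is a scalar multiple of another, so the set is dependent.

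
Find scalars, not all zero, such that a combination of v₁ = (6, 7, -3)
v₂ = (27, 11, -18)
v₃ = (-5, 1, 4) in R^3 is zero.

Set up α₁v₁ + … + α₃v₃ = 0 and solve the homogeneous system.
One solution (up to scaling) is (2, -1, -3).

2v₁ - v₂ - 3v₃ = 0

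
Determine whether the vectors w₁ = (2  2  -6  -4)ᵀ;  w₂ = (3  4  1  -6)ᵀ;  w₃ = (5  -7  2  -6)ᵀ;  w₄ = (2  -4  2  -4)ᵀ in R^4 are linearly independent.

linearly independent

Form the 4×4 matrix with these as columns; its determinant is -544.
A nonzero determinant means the columns are linearly independent.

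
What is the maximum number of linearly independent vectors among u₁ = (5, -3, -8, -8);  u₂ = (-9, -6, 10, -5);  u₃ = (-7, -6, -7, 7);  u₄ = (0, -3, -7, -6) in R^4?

Form the matrix with u₁, u₂, u₃, u₄ as columns and reduce.
Reduction leaves 4 leading entries, giving rank 4.

4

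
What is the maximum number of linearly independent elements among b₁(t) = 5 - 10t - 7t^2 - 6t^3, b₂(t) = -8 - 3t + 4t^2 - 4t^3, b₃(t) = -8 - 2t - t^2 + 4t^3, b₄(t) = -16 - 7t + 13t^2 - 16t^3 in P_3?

3

Pass to coordinate vectors with respect to the basis {1, t, …, t^3}.
Row-reduce the 4×4 matrix with these as rows.
The echelon form has 3 nonzero rows, so the rank is 3.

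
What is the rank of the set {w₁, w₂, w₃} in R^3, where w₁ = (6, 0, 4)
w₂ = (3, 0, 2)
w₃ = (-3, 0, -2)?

Put the 3×3 matrix [w₁|w₂|w₃] into echelon form.
There is 1 pivot column, so rank = 1.

1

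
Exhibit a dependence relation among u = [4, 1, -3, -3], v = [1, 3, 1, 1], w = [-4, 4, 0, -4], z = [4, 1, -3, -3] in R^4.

Row-reduce the matrix with u, v, w, z as columns; the null space gives the coefficients.
The free variable yields coefficients (1, 0, 0, -1) (any nonzero multiple also works).

u - z = 0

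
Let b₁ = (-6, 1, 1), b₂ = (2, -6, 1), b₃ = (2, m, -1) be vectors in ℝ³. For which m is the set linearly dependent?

Dependence holds iff the 3×3 matrix [b₁ b₂ b₃] is singular.
The determinant works out to 8*m - 20.
Setting this to zero gives m = 5/2.

m = 5/2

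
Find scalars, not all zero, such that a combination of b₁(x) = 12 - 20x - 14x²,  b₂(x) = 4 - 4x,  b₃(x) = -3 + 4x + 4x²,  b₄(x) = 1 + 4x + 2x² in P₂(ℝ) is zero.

Write each element as a vector in ℝ³ using {1, x, x²}.
Row-reduce the matrix with b₁, b₂, b₃, b₄ as columns; the null space gives the coefficients.
The free variable yields coefficients (1, -1, 3, 1) (any nonzero multiple also works).

b₁ - b₂ + 3b₃ + b₄ = 0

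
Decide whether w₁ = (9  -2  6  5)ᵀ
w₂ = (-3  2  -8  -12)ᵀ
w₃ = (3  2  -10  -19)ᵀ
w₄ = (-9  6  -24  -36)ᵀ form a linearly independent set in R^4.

Form the 4×4 matrix with these as columns; its determinant is 0.
A zero determinant means the columns are linearly dependent.
Indeed w₁ + 2w₂ - w₃ = 0.

linearly dependent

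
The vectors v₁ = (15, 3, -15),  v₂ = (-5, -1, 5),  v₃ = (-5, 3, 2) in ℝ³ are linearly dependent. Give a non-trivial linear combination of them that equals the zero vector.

Set up α₁v₁ + … + α₃v₃ = 0 and solve the homogeneous system.
The free variable yields coefficients (1, 3, 0) (any nonzero multiple also works).

v₁ + 3v₂ = 0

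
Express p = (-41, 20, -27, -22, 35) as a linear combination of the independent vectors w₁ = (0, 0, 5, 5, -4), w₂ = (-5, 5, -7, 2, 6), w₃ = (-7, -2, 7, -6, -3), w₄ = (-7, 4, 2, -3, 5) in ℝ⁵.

Write p = a₁w₁ + … + a₄w₄ and equate components.
Back-substitution yields (a₁, …, a₄) = (-3, 4, 2, 1).

p = -3w₁ + 4w₂ + 2w₃ + w₄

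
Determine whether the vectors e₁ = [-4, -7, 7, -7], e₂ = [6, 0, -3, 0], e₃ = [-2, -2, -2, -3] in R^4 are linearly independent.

Row-reduce the matrix whose columns are e₁, e₂, e₃.
The reduction yields 3 nonzero rows, so the rank is 3.
Since rank = 3 (the number of vectors), the set is linearly independent.

linearly independent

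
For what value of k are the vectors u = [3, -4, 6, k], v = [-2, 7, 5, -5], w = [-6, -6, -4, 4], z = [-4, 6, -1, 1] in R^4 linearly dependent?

Place the vectors as rows of a 4×4 matrix; dependence ⇔ determinant zero.
Expanding, det = 290*k + 1740.
This vanishes exactly when k = -6.

k = -6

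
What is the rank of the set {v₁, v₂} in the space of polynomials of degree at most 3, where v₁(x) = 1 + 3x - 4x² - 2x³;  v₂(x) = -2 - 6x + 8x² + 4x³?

1

Use coordinates relative to {1, x, …, x³}.
Apply Gaussian elimination to the matrix whose rows are v₁, v₂.
Reduction leaves 1 leading entry, giving rank 1.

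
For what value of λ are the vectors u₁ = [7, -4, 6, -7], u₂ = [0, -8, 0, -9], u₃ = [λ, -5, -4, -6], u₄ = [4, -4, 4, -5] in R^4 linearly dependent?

The vectors are dependent exactly when the determinant of the matrix with rows u₁, u₂, u₃, u₄ vanishes.
Cofactor expansion gives det = 56*λ + 196.
Setting this to zero gives λ = -7/2.

λ = -7/2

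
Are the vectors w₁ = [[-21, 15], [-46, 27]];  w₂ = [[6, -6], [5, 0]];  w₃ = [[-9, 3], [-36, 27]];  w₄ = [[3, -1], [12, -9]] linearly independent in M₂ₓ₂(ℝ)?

Write each element as a coordinate vector in ℝ⁴ using {E₁₁, E₁₂, E₂₁, E₂₂}.
The matrix [w₁|w₂|w₃|w₄] has determinant 0.
A zero determinant means the columns are linearly dependent.

linearly dependent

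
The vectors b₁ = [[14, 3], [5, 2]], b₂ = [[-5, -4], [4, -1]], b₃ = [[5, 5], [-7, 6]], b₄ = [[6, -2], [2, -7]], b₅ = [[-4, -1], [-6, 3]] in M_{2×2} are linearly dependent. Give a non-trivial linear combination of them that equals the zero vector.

Pass to coordinate vectors relative to the basis {E₁₁, E₁₂, E₂₁, E₂₂}.
Write the vectors as columns of a matrix and find a nonzero vector in its null space.
One solution (up to scaling) is (1, -3, -3, -1, 2).

b₁ - 3b₂ - 3b₃ - b₄ + 2b₅ = 0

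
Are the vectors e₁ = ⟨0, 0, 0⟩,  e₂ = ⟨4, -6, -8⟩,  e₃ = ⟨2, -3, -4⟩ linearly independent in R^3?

One of the vectors is the zero vector, so the set is linearly dependent.

linearly dependent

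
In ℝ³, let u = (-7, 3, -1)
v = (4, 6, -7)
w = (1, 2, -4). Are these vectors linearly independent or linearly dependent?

Place the vectors as rows of a 3×3 matrix and reduce to echelon form.
The reduction yields 3 nonzero rows, so the rank is 3.
Since rank = 3 (the number of vectors), the set is linearly independent.

linearly independent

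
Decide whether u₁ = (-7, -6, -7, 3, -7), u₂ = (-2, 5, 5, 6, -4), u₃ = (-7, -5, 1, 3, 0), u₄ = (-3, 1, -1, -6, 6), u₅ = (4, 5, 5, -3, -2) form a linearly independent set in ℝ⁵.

Form the 5×5 matrix with these as columns; its determinant is -26172.
A nonzero determinant means the columns are linearly independent.

linearly independent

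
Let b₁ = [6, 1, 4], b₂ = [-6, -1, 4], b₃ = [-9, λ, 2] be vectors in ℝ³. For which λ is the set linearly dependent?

Dependence holds iff the 3×3 matrix [b₁ b₂ b₃] is singular.
The determinant works out to -48*λ - 72.
Setting this to zero gives λ = -3/2.

λ = -3/2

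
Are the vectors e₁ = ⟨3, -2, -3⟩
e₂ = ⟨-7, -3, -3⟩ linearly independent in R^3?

Place the vectors as rows of a 2×3 matrix and reduce to echelon form.
The reduction yields 2 nonzero rows, so the rank is 2.
Since rank = 2 (the number of vectors), the set is linearly independent.

linearly independent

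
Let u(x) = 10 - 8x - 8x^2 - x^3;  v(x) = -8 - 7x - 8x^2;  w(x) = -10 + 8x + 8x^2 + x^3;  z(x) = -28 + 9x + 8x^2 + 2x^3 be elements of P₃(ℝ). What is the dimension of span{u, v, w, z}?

Use coordinates relative to {1, x, …, x^3}.
Row-reduce the 4×4 matrix with these as rows.
Reduction leaves 2 leading entries, giving rank 2.

dim = 2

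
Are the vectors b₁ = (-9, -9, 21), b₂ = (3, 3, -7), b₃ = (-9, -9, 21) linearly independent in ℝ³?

linearly dependent

The matrix [b₁|b₂|b₃] has determinant 0.
A zero determinant means the columns are linearly dependent.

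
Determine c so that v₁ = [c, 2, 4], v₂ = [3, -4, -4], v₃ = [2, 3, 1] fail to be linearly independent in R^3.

Place the vectors as rows of a 3×3 matrix; dependence ⇔ determinant zero.
The determinant works out to 8*c + 46.
This vanishes exactly when c = -23/4.

c = -23/4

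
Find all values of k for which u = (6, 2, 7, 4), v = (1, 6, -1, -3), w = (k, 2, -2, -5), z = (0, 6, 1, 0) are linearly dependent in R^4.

k = 7/2

Dependence holds iff the 4×4 matrix [u v w z] is singular.
Cofactor expansion gives det = 252 - 72*k.
Setting this to zero gives k = 7/2.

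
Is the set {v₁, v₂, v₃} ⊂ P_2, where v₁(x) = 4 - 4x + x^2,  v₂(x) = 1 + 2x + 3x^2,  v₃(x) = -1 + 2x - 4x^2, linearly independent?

linearly independent

Write each element as a coordinate vector in ℝ³ using {1, x, x^2}.
Place the vectors as rows of a 3×3 matrix and reduce to echelon form.
The reduction yields 3 nonzero rows, so the rank is 3.
Since rank = 3 (the number of vectors), the set is linearly independent.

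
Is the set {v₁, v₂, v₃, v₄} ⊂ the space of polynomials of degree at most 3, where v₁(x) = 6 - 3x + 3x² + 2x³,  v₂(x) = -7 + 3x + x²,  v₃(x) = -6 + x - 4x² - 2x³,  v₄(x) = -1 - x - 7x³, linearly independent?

linearly independent

Write each element as a coordinate vector in ℝ⁴ using {1, x, …, x³}.
Row-reduce the matrix whose columns are v₁, v₂, v₃, v₄.
The reduction yields 4 nonzero rows, so the rank is 4.
Since rank = 4 (the number of vectors), the set is linearly independent.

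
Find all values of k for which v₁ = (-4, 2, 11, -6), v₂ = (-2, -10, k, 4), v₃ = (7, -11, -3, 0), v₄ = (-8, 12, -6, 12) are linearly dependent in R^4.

k = 32/3

The set is linearly dependent precisely when det[v₁; v₂; v₃; v₄] = 0.
Expanding, det = 4096 - 384*k.
This vanishes exactly when k = 32/3.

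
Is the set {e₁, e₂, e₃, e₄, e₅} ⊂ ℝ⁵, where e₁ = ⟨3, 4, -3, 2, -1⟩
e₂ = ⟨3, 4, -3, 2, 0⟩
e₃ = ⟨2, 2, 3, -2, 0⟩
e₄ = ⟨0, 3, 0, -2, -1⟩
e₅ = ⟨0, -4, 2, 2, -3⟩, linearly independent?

linearly independent

Form the 5×5 matrix with these as columns; its determinant is 38.
A nonzero determinant means the columns are linearly independent.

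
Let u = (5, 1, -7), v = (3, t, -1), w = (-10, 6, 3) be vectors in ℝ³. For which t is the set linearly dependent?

t = -19/11

The set is linearly dependent precisely when det[u; v; w] = 0.
The determinant works out to -55*t - 95.
Solving -55*t - 95 = 0 yields t = -19/11.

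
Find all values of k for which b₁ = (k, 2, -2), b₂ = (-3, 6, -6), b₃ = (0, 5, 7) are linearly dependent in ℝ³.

The vectors are dependent exactly when the determinant of the matrix with rows b₁, b₂, b₃ vanishes.
Expanding, det = 72*k + 72.
Setting this to zero gives k = -1.

k = -1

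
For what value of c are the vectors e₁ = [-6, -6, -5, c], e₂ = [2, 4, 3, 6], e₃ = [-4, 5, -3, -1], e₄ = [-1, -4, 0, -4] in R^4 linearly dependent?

c = -12

The set is linearly dependent precisely when det[e₁; e₂; e₃; e₄] = 0.
Expanding, det = -51*c - 612.
This vanishes exactly when c = -12.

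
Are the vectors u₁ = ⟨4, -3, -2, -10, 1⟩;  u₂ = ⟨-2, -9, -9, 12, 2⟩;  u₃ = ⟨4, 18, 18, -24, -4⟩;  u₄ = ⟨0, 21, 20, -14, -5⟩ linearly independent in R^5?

Row-reduce the matrix whose columns are u₁, u₂, u₃, u₄.
The reduction yields 2 nonzero rows, so the rank is 2.
Since rank 2 < 4, the set is linearly dependent.
Indeed 2u₂ + u₃ = 0.

linearly dependent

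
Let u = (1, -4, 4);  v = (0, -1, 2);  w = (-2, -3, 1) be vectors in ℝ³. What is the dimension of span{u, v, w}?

3

Form the matrix with u, v, w as columns and reduce.
There are 3 pivot columns, so rank = 3.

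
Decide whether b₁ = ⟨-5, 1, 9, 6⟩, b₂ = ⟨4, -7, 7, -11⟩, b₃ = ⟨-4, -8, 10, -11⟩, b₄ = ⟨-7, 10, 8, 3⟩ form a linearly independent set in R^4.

Place the vectors as rows of a 4×4 matrix and reduce to echelon form.
The reduction yields 4 nonzero rows, so the rank is 4.
Since rank = 4 (the number of vectors), the set is linearly independent.

linearly independent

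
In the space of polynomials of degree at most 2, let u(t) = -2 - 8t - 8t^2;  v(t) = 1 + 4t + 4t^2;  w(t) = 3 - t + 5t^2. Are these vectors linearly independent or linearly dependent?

Write each element as a coordinate vector in ℝ³ using {1, t, t^2}.
One vector is a scalar multiple of another, so the set is dependent.

linearly dependent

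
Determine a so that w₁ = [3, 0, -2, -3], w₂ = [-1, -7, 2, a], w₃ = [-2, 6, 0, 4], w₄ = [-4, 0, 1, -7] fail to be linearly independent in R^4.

Place the vectors as rows of a 4×4 matrix; dependence ⇔ determinant zero.
Expanding, det = -30*a - 84.
Solving -30*a - 84 = 0 yields a = -14/5.

a = -14/5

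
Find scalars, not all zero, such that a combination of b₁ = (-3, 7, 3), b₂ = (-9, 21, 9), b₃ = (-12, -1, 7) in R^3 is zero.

Solve the homogeneous system with b₁, b₂, b₃ as columns by row-reducing the coefficient matrix.
A generator of the null space is (3, -1, 0).

3b₁ - b₂ = 0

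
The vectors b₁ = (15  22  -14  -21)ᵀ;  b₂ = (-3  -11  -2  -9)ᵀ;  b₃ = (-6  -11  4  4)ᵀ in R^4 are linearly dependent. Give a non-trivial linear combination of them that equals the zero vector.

b₁ - b₂ + 3b₃ = 0

Row-reduce the matrix with b₁, b₂, b₃ as columns; the null space gives the coefficients.
One solution (up to scaling) is (1, -1, 3).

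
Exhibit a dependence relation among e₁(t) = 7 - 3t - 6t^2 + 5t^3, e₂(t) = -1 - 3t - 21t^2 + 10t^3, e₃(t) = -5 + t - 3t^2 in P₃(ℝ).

Write each element as a vector in ℝ⁴ using {1, t, …, t^3}.
Row-reduce the matrix with e₁, e₂, e₃ as columns; the null space gives the coefficients.
One solution (up to scaling) is (2, -1, 3).

2e₁ - e₂ + 3e₃ = 0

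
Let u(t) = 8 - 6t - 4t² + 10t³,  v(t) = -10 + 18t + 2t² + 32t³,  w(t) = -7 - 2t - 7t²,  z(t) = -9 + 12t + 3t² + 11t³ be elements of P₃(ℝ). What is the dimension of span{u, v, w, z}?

dim = 3

Use coordinates relative to {1, t, …, t³}.
Row-reduce the 4×4 matrix with these as rows.
Reduction leaves 3 leading entries, giving rank 3.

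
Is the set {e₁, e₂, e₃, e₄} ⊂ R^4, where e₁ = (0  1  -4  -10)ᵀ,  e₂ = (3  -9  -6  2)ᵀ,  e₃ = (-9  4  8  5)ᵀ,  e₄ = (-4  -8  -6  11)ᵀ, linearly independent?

linearly independent

Place the vectors as rows of a 4×4 matrix and reduce to echelon form.
The reduction yields 4 nonzero rows, so the rank is 4.
Since rank = 4 (the number of vectors), the set is linearly independent.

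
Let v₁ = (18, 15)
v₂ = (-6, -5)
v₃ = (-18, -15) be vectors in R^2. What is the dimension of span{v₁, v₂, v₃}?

Row-reduce the 3×2 matrix with these as rows.
The echelon form has 1 nonzero row, so the rank is 1.
(With 3 elements in a 2-dimensional space the rank is at most 2.)

1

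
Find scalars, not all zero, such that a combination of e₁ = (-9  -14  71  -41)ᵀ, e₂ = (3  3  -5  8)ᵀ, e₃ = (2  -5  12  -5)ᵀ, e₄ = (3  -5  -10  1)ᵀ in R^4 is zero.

e₁ + 3e₂ - 3e₃ + 2e₄ = 0

Row-reduce the matrix with e₁, e₂, e₃, e₄ as columns; the null space gives the coefficients.
One solution (up to scaling) is (1, 3, -3, 2).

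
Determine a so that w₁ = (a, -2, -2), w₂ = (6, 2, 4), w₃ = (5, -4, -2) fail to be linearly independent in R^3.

a = -1/3

Dependence holds iff the 3×3 matrix [w₁ w₂ w₃] is singular.
The determinant works out to 12*a + 4.
This vanishes exactly when a = -1/3.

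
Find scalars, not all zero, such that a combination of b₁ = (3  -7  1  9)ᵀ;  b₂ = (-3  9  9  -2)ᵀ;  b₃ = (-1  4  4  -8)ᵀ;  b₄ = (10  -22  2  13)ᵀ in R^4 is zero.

Solve the homogeneous system with b₁, b₂, b₃, b₄ as columns by row-reducing the coefficient matrix.
One solution (up to scaling) is (3, -1, 2, -1).

3b₁ - b₂ + 2b₃ - b₄ = 0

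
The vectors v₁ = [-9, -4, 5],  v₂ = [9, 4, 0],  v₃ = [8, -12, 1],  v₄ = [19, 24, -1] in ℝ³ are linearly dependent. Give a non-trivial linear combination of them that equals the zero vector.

3v₂ - v₃ - v₄ = 0

Solve the homogeneous system with v₁, v₂, v₃, v₄ as columns by row-reducing the coefficient matrix.
One solution (up to scaling) is (0, 3, -1, -1).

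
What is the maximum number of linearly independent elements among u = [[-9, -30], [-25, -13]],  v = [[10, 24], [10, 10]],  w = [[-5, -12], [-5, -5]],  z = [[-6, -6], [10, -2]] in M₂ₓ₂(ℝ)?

2

Represent each element by its coordinate vector in ℝ⁴.
Row-reduce the 4×4 matrix with these as rows.
Reduction leaves 2 leading entries, giving rank 2.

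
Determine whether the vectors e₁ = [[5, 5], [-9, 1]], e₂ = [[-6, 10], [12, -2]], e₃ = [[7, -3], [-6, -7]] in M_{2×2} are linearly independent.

linearly independent

Write each element as a coordinate vector in ℝ⁴ using {E₁₁, E₁₂, E₂₁, E₂₂}.
Place the vectors as rows of a 3×4 matrix and reduce to echelon form.
The reduction yields 3 nonzero rows, so the rank is 3.
Since rank = 3 (the number of vectors), the set is linearly independent.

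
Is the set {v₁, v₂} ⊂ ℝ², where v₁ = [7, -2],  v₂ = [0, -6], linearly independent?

linearly independent

Place the vectors as rows of a 2×2 matrix and reduce to echelon form.
The reduction yields 2 nonzero rows, so the rank is 2.
Since rank = 2 (the number of vectors), the set is linearly independent.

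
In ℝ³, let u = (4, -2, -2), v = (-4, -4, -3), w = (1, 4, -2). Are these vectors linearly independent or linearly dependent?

The matrix [u|v|w] has determinant 126.
A nonzero determinant means the columns are linearly independent.

linearly independent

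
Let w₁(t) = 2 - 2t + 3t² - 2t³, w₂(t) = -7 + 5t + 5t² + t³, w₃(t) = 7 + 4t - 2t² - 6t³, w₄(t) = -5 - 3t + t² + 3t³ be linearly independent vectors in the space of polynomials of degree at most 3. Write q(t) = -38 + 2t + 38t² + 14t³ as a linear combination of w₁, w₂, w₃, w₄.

q = 4w₁ + 4w₂ - 4w₃ - 2w₄

Take coordinate vectors relative to {1, t, …, t³}.
Solve the system with w₁, w₂, w₃, w₄ as columns and q as the right-hand side.
Row-reducing the augmented matrix gives the unique coefficients (a₁, …, a₄) = (4, 4, -4, -2).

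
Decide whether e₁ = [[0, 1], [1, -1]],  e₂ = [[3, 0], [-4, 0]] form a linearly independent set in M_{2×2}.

Take coordinates with respect to the standard basis {E₁₁, E₁₂, E₂₁, E₂₂}.
Row-reduce the matrix whose columns are e₁, e₂.
The reduction yields 2 nonzero rows, so the rank is 2.
Since rank = 2 (the number of vectors), the set is linearly independent.

linearly independent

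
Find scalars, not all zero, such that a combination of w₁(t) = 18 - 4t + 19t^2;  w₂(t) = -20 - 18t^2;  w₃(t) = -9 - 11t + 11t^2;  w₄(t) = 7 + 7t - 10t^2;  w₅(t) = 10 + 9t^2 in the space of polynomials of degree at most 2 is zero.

w₁ + w₂ - w₃ - w₄ = 0

Take coordinates with respect to {1, t, t^2}.
Set up α₁w₁ + … + α₅w₅ = 0 and solve the homogeneous system.
The free variable yields coefficients (1, 1, -1, -1, 0) (any nonzero multiple also works).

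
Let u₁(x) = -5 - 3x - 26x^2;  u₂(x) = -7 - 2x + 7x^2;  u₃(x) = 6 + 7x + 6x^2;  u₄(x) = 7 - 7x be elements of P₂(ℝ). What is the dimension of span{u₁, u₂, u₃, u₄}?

3

Use coordinates relative to {1, x, x^2}.
Put the 3×4 matrix [u₁|u₂|u₃|u₄] into echelon form.
Exactly 3 pivots survive; hence the rank is 3.
(With 4 elements in a 3-dimensional space the rank is at most 3.)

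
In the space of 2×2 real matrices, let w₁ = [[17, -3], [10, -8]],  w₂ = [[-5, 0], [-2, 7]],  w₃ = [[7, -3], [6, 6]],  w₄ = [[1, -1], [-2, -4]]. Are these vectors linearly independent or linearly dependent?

Write each element as a coordinate vector in ℝ⁴ using {E₁₁, E₁₂, E₂₁, E₂₂}.
Row-reduce the matrix whose columns are w₁, w₂, w₃, w₄.
The reduction yields 3 nonzero rows, so the rank is 3.
Since rank 3 < 4, the set is linearly dependent.
Indeed w₁ + 2w₂ - w₃ = 0.

linearly dependent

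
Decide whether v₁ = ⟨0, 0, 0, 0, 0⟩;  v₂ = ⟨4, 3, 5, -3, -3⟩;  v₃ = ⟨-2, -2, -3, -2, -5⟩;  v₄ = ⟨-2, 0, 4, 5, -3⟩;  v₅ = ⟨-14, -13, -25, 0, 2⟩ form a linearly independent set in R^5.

One of the vectors is the zero vector, so the set is linearly dependent.

linearly dependent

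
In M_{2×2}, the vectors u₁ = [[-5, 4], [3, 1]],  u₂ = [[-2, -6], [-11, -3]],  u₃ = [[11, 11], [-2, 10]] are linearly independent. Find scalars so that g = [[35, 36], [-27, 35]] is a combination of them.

Identify each element with its coordinate vector in ℝ⁴ via {E₁₁, E₁₂, E₂₁, E₂₂}.
Write g = α₁u₁ + … + α₃u₃ and equate components.
The system has the unique solution (α₁, α₂, α₃) = (1, 2, 4).

g = u₁ + 2u₂ + 4u₃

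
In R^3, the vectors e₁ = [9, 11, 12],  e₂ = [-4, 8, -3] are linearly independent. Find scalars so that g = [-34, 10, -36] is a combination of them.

g = -2e₁ + 4e₂

Write g = α₁e₁ + α₂e₂ and equate components.
Back-substitution yields (α₁, α₂) = (-2, 4).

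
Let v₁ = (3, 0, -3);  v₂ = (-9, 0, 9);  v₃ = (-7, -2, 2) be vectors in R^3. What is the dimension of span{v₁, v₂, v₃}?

Apply Gaussian elimination to the matrix whose rows are v₁, v₂, v₃.
Reduction leaves 2 leading entries, giving rank 2.

dim = 2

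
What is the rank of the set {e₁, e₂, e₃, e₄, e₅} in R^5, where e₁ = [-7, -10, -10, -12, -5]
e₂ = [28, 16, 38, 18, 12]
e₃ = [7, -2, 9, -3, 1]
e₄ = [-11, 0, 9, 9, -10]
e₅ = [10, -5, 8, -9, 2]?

Form the matrix with e₁, e₂, e₃, e₄, e₅ as columns and reduce.
Reduction leaves 4 leading entries, giving rank 4.

4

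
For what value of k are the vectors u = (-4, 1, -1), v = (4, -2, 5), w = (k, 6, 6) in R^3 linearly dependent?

Dependence holds iff the 3×3 matrix [u v w] is singular.
The determinant works out to 3*k + 120.
Solving 3*k + 120 = 0 yields k = -40.

k = -40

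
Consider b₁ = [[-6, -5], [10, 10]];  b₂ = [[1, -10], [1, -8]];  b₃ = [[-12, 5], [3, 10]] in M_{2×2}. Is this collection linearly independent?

linearly independent

Take coordinates with respect to the standard basis {E₁₁, E₁₂, E₂₁, E₂₂}.
Place the vectors as rows of a 3×4 matrix and reduce to echelon form.
The reduction yields 3 nonzero rows, so the rank is 3.
Since rank = 3 (the number of vectors), the set is linearly independent.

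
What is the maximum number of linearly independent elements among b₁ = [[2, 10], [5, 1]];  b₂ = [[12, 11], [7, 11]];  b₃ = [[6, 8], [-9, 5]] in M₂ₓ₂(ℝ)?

3

Represent each element by its coordinate vector in ℝ⁴.
Put the 4×3 matrix [b₁|b₂|b₃] into echelon form.
Reduction leaves 3 leading entries, giving rank 3.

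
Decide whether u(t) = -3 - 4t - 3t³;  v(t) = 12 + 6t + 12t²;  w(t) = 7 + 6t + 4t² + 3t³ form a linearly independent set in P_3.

linearly dependent

Write each element as a coordinate vector in ℝ⁴ using {1, t, …, t³}.
Place the vectors as rows of a 3×4 matrix and reduce to echelon form.
The reduction yields 2 nonzero rows, so the rank is 2.
Since rank 2 < 3, the set is linearly dependent.
Indeed 3u - v + 3w = 0.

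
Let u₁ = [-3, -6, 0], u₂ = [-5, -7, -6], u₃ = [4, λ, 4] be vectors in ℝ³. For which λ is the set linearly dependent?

The vectors are dependent exactly when the determinant of the matrix with rows u₁, u₂, u₃ vanishes.
The determinant works out to 108 - 18*λ.
This vanishes exactly when λ = 6.

λ = 6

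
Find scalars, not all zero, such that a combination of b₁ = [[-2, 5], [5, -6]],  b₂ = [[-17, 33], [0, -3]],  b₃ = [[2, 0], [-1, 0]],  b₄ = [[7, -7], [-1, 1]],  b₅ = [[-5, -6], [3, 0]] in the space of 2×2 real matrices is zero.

Take coordinates with respect to {E₁₁, E₁₂, E₂₁, E₂₂}.
Row-reduce the matrix with b₁, b₂, b₃, b₄, b₅ as columns; the null space gives the coefficients.
The free variable yields coefficients (0, 1, 3, 3, 2) (any nonzero multiple also works).

b₂ + 3b₃ + 3b₄ + 2b₅ = 0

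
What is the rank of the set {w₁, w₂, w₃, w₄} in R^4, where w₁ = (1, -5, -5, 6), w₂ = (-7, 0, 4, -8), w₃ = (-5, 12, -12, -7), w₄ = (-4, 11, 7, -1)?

Put the 4×4 matrix [w₁|w₂|w₃|w₄] into echelon form.
The echelon form has 4 nonzero rows, so the rank is 4.

rank 4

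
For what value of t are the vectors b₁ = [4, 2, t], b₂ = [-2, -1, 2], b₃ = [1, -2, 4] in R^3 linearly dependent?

t = -4

Place the vectors as rows of a 3×3 matrix; dependence ⇔ determinant zero.
Expanding, det = 5*t + 20.
Solving 5*t + 20 = 0 yields t = -4.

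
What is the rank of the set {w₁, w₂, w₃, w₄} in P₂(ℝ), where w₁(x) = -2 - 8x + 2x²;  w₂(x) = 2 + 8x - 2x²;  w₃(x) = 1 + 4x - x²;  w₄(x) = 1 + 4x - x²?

Use coordinates relative to {1, x, x²}.
Apply Gaussian elimination to the matrix whose rows are w₁, w₂, w₃, w₄.
Reduction leaves 1 leading entry, giving rank 1.
(With 4 elements in a 3-dimensional space the rank is at most 3.)

rank 1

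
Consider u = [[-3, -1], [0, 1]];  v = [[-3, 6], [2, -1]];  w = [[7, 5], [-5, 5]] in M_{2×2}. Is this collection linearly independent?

Take coordinates with respect to the standard basis {E₁₁, E₁₂, E₂₁, E₂₂}.
Row-reduce the matrix whose columns are u, v, w.
The reduction yields 3 nonzero rows, so the rank is 3.
Since rank = 3 (the number of vectors), the set is linearly independent.

linearly independent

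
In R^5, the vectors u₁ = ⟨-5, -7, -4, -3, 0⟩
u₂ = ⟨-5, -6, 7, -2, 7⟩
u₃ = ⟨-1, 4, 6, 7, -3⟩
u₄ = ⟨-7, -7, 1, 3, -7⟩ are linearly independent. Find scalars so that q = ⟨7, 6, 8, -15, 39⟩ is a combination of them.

q = 2u₁ + 2u₂ + u₃ - 4u₄

Solve the system with u₁, u₂, u₃, u₄ as columns and q as the right-hand side.
The system has the unique solution (a₁, …, a₄) = (2, 2, 1, -4).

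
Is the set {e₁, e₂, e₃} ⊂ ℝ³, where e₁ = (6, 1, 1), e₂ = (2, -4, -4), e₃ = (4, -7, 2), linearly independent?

linearly independent

Form the 3×3 matrix with these as columns; its determinant is -234.
A nonzero determinant means the columns are linearly independent.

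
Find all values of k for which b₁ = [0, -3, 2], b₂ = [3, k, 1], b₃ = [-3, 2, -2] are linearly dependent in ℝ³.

The vectors are dependent exactly when the determinant of the matrix with rows b₁, b₂, b₃ vanishes.
Expanding, det = 6*k + 3.
Solving 6*k + 3 = 0 yields k = -1/2.

k = -1/2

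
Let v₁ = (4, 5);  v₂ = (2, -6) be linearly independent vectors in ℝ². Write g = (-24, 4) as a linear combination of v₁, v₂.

Write g = α₁v₁ + α₂v₂ and equate components.
Back-substitution yields (α₁, α₂) = (-4, -4).

g = -4v₁ - 4v₂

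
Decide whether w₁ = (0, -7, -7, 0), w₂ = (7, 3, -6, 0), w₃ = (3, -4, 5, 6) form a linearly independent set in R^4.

Place the vectors as rows of a 3×4 matrix and reduce to echelon form.
The reduction yields 3 nonzero rows, so the rank is 3.
Since rank = 3 (the number of vectors), the set is linearly independent.

linearly independent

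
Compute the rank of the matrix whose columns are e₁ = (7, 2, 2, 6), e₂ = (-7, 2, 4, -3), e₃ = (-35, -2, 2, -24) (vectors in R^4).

rank 2

Form the matrix with e₁, e₂, e₃ as columns and reduce.
There are 2 pivot columns, so rank = 2.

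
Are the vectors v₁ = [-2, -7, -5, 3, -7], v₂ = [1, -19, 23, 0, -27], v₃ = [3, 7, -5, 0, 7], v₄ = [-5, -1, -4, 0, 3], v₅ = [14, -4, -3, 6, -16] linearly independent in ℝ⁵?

Form the 5×5 matrix with these as columns; its determinant is 0.
A zero determinant means the columns are linearly dependent.

linearly dependent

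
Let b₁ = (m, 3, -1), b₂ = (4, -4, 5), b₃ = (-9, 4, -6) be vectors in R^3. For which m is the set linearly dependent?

m = 43/4

The vectors are dependent exactly when the determinant of the matrix with rows b₁, b₂, b₃ vanishes.
Cofactor expansion gives det = 4*m - 43.
This vanishes exactly when m = 43/4.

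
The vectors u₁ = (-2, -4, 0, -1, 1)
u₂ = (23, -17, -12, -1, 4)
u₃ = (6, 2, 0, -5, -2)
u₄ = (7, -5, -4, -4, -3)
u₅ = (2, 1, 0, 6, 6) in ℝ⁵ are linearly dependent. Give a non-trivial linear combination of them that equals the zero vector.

u₁ - u₂ + 3u₄ + 2u₅ = 0

Row-reduce the matrix with u₁, u₂, u₃, u₄, u₅ as columns; the null space gives the coefficients.
The free variable yields coefficients (1, -1, 0, 3, 2) (any nonzero multiple also works).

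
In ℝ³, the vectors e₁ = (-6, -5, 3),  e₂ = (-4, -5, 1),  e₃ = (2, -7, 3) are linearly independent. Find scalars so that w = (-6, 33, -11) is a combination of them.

w = e₁ - 2e₂ - 4e₃

Since e₁, e₂, e₃ are independent, the coefficients expressing w are uniquely determined by a linear system.
Row-reducing the augmented matrix gives the unique coefficients (a₁, a₂, a₃) = (1, -2, -4).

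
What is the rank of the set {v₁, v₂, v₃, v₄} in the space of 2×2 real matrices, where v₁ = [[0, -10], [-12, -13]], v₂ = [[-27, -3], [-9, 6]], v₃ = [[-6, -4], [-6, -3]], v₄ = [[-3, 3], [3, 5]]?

rank 2

Use coordinates relative to {E₁₁, E₁₂, E₂₁, E₂₂}.
Put the 4×4 matrix [v₁|v₂|v₃|v₄] into echelon form.
There are 2 pivot columns, so rank = 2.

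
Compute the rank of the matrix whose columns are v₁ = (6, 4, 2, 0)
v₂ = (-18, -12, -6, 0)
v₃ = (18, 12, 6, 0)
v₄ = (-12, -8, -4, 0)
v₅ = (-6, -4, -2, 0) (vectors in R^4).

rank 1

Row-reduce the 5×4 matrix with these as rows.
The echelon form has 1 nonzero row, so the rank is 1.
(With 5 elements in a 4-dimensional space the rank is at most 4.)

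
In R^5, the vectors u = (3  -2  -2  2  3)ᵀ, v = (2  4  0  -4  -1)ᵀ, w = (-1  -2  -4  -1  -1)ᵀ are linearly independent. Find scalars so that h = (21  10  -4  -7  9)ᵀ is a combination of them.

h = 4u + 4v - w

Since u, v, w are independent, the coefficients expressing h are uniquely determined by a linear system.
The system has the unique solution (c₁, c₂, c₃) = (4, 4, -1).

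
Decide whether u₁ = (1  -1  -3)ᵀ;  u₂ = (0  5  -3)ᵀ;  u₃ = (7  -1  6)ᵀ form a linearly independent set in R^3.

Place the vectors as rows of a 3×3 matrix and reduce to echelon form.
The reduction yields 3 nonzero rows, so the rank is 3.
Since rank = 3 (the number of vectors), the set is linearly independent.

linearly independent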